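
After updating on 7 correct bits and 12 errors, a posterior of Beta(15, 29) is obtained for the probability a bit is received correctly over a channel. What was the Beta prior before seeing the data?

Beta is conjugate to the binomial likelihood: posterior = Beta(α+s, β+f).
Subtract the data counts: 15−7=8, 29−12=17.

Beta(8, 17)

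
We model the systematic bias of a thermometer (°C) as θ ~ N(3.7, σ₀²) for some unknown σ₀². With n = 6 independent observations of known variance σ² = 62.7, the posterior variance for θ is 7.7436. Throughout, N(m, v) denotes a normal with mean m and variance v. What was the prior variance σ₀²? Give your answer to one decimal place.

σ₀² = 29.9

Posterior precision equals prior precision plus data precision: 1/σ_n² = 1/σ₀² + n/σ².
So 1/σ₀² = 1/7.7436 − 6/62.7 = 0.129139 − 0.095694 = 0.033445.
Hence σ₀² = 1/0.033445 ≈ 29.9.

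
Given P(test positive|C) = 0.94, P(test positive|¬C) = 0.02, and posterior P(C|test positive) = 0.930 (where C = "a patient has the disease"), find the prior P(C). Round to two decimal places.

In odds form, posterior odds = prior odds × likelihood ratio, so prior odds = posterior odds ÷ LR.
Posterior odds = 0.930/(1−0.930) = 13.2857. LR = 0.94/0.02 = 47.0000.
Prior odds = 13.2857/47.0000 = 0.2827, so P(C) = 0.2827/(1+0.2827) ≈ 0.22.

P(C) = 0.22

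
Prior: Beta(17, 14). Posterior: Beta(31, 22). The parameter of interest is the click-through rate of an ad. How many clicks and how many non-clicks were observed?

Beta is conjugate to the binomial likelihood: posterior = Beta(a+s, b+f).
Match parameters: s=31−17=14, f=22−14=8.

14 clicks and 8 non-clicks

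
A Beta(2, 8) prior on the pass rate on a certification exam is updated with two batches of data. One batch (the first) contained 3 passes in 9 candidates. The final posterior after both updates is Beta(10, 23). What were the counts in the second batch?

5 passes and 9 failures

Sequential conjugate updates are equivalent to a single update on the pooled data, so total successes = posterior α − prior α and total failures = posterior β − prior β.
Total across both batches: 10−2=8 passes, 23−8=15 failures.
Subtract the first batch: 8−3=5 passes and 15−6=9 failures.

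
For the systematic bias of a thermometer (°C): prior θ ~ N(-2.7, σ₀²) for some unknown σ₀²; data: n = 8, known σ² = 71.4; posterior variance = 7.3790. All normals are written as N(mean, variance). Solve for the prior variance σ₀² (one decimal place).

For the Normal–Normal model with known σ², precisions add: τ_n = τ₀ + n/σ².
So 1/σ₀² = 1/7.3790 − 8/71.4 = 0.135520 − 0.112045 = 0.023475.
Hence σ₀² = 1/0.023475 ≈ 42.6.

σ₀² = 42.6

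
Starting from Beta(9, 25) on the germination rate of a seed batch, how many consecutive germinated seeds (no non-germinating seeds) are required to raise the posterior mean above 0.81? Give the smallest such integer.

k = 98

After k germinated seeds and 0 non-germinating seeds the posterior is Beta(9+k, 25), with mean (9+k)/(9+25+k).
Set (9+k)/(34+k) > 0.81 and solve: k > (0.81·34 − 9)/(1 − 0.81) = 97.579.
The smallest integer exceeding 97.579 is 98, and checking k=98: (107)/(132) = 0.8106 > 0.81.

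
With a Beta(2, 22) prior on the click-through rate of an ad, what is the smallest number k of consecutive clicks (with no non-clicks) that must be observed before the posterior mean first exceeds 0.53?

After k clicks and 0 non-clicks the posterior is Beta(2+k, 22), with mean (2+k)/(2+22+k).
Set (2+k)/(24+k) > 0.53 and solve: k > (0.53·24 − 2)/(1 − 0.53) = 22.809.
The smallest integer exceeding 22.809 is 23.

k = 23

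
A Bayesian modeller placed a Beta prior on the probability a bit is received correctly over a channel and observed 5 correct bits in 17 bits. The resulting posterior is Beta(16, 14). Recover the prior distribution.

Beta(11, 2)

Under Beta–binomial conjugacy the posterior parameters are (α+s, β+f).
Subtract the data counts: 16−5=11, 14−12=2.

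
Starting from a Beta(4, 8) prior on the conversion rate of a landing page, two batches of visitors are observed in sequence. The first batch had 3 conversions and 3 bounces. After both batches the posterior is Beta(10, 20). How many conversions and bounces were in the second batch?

3 conversions and 9 bounces

Because Beta–binomial updating is additive in the counts, the combined data contributed (α_post−α_prior, β_post−β_prior) successes and failures.
Total across both batches: 10−4=6 conversions, 20−8=12 bounces.
Subtract the first batch: 6−3=3 conversions and 12−3=9 bounces.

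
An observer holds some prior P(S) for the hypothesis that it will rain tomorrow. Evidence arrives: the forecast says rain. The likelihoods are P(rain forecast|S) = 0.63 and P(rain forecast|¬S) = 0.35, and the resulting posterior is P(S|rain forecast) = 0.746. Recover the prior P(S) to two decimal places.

P(S) = 0.62

Bayes' rule in odds form gives O(S|E) = O(S)·[P(E|S)/P(E|¬S)], hence O(S) = O(S|E)/LR.
Posterior odds = 0.746/(1−0.746) = 2.9370. LR = 0.63/0.35 = 1.8000.
Prior odds = 2.9370/1.8000 = 1.6317, so P(S) = 1.6317/(1+1.6317) ≈ 0.62.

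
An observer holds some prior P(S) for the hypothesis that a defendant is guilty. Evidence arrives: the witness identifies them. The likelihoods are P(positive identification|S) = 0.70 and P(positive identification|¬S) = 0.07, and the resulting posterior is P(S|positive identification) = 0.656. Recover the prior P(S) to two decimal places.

In odds form, posterior odds = prior odds × likelihood ratio, so prior odds = posterior odds ÷ LR.
Posterior odds = 0.656/(1−0.656) = 1.9070. LR = 0.70/0.07 = 10.0000.
Prior odds = 1.9070/10.0000 = 0.1907, so P(S) = 0.1907/(1+0.1907) ≈ 0.16.

P(S) = 0.16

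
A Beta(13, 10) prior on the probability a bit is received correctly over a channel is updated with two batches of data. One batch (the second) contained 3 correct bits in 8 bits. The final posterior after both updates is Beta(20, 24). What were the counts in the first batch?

4 correct bits and 9 errors

Because Beta–binomial updating is additive in the counts, the combined data contributed (α_post−α_prior, β_post−β_prior) successes and failures.
Total across both batches: 20−13=7 correct bits, 24−10=14 errors.
Subtract the second batch: 7−3=4 correct bits and 14−5=9 errors.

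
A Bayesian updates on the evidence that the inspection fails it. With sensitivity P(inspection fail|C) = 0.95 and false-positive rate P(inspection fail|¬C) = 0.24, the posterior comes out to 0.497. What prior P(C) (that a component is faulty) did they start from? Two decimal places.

P(C) = 0.20

In odds form, posterior odds = prior odds × likelihood ratio, so prior odds = posterior odds ÷ LR.
Posterior odds = 0.497/(1−0.497) = 0.9881. LR = 0.95/0.24 = 3.9583.
Prior odds = 0.9881/3.9583 = 0.2496, so P(C) = 0.2496/(1+0.2496) ≈ 0.20.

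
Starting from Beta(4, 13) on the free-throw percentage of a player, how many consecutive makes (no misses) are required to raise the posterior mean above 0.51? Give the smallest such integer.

After k makes and 0 misses the posterior is Beta(4+k, 13), with mean (4+k)/(4+13+k).
Set (4+k)/(17+k) > 0.51 and solve: k > (0.51·17 − 4)/(1 − 0.51) = 9.531.
The smallest integer exceeding 9.531 is 10.

k = 10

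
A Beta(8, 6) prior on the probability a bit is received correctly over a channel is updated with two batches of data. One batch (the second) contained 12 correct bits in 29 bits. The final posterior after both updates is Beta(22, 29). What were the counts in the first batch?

Sequential conjugate updates are equivalent to a single update on the pooled data, so total successes = posterior α − prior α and total failures = posterior β − prior β.
Total across both batches: 22−8=14 correct bits, 29−6=23 errors.
Subtract the second batch: 14−12=2 correct bits and 23−17=6 errors.

2 correct bits and 6 errors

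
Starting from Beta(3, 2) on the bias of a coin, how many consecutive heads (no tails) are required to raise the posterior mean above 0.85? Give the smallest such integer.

After k heads and 0 tails the posterior is Beta(3+k, 2), with mean (3+k)/(3+2+k).
Set (3+k)/(5+k) > 0.85 and solve: k > (0.85·5 − 3)/(1 − 0.85) = 8.333.
The smallest integer exceeding 8.333 is 9.

k = 9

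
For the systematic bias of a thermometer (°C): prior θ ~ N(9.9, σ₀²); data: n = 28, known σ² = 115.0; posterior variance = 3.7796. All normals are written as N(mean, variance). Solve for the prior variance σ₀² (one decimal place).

For the Normal–Normal model with known σ², precisions add: τ_n = τ₀ + n/σ².
So 1/σ₀² = 1/3.7796 − 28/115.0 = 0.264578 − 0.243478 = 0.021100.
Hence σ₀² = 1/0.021100 ≈ 47.4.

σ₀² = 47.4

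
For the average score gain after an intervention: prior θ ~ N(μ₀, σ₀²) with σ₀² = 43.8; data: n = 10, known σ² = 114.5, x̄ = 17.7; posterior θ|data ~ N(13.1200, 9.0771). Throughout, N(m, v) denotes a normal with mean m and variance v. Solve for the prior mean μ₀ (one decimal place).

μ₀ = -4.4

The posterior mean is a precision-weighted average: μ_n = (τ₀μ₀ + τ_data·x̄)/(τ₀+τ_data), with τ₀=1/σ₀² and τ_data=n/σ².
Here τ₀ = 1/43.8 = 0.022831 and τ_data = 10/114.5 = 0.087336, so τ_n = 0.110167.
Rearranging for μ₀: μ₀ = (μ_n·τ_n − τ_data·x̄)/τ₀ = (13.1200·0.110167 − 0.087336·17.7) / 0.022831 = -0.100456/0.022831 ≈ -4.4.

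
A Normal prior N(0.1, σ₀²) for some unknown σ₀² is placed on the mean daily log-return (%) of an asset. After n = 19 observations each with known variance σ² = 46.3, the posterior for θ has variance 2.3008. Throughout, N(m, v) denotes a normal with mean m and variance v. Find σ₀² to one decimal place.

For the Normal–Normal model with known σ², precisions add: τ_n = τ₀ + n/σ².
So 1/σ₀² = 1/2.3008 − 19/46.3 = 0.434631 − 0.410367 = 0.024264.
Hence σ₀² = 1/0.024264 ≈ 41.2.

σ₀² = 41.2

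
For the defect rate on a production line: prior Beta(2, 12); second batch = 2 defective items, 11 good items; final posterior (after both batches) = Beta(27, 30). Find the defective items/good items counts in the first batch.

Sequential conjugate updates are equivalent to a single update on the pooled data, so total successes = posterior α − prior α and total failures = posterior β − prior β.
Total across both batches: 27−2=25 defective items, 30−12=18 good items.
Subtract the second batch: 25−2=23 defective items and 18−11=7 good items.

23 defective items and 7 good items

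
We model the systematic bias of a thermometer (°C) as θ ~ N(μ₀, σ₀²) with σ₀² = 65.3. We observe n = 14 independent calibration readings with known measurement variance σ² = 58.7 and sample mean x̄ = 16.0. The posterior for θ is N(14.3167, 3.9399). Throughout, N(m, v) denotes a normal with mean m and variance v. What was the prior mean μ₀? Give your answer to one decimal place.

With known observation variance, the Normal–Normal posterior has precision τ_n = τ₀ + n/σ² and mean μ_n = (τ₀μ₀ + (n/σ²)x̄)/τ_n.
Here τ₀ = 1/65.3 = 0.015314 and τ_data = 14/58.7 = 0.238501, so τ_n = 0.253815.
Rearranging for μ₀: μ₀ = (μ_n·τ_n − τ_data·x̄)/τ₀ = (14.3167·0.253815 − 0.238501·16.0) / 0.015314 = -0.182223/0.015314 ≈ -11.9.

μ₀ = -11.9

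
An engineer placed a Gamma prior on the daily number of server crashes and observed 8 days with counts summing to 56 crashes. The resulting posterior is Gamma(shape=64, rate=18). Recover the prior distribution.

Gamma(shape=8, rate=10)

Gamma–Poisson conjugacy: posterior shape = α + Σxᵢ, posterior rate = β + n.
So α = 64 − 56 = 8 and β = 18 − 8 = 10.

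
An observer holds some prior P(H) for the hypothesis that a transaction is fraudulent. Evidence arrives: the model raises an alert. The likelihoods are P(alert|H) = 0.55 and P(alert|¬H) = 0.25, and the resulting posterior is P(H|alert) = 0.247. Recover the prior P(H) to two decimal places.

P(H) = 0.13

In odds form, posterior odds = prior odds × likelihood ratio, so prior odds = posterior odds ÷ LR.
Posterior odds = 0.247/(1−0.247) = 0.3280. LR = 0.55/0.25 = 2.2000.
Prior odds = 0.3280/2.2000 = 0.1491, so P(H) = 0.1491/(1+0.1491) ≈ 0.13.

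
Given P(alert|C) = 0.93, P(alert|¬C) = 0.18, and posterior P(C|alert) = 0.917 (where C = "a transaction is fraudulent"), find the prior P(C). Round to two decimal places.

In odds form, posterior odds = prior odds × likelihood ratio, so prior odds = posterior odds ÷ LR.
Posterior odds = 0.917/(1−0.917) = 11.0482. LR = 0.93/0.18 = 5.1667.
Prior odds = 11.0482/5.1667 = 2.1383, so P(C) = 2.1383/(1+2.1383) ≈ 0.68.

P(C) = 0.68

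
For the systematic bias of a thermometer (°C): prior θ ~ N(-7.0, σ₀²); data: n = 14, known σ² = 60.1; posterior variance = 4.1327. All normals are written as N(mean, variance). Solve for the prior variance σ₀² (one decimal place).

σ₀² = 110.8

For the Normal–Normal model with known σ², precisions add: τ_n = τ₀ + n/σ².
So 1/σ₀² = 1/4.1327 − 14/60.1 = 0.241973 − 0.232945 = 0.009028.
Hence σ₀² = 1/0.009028 ≈ 110.8.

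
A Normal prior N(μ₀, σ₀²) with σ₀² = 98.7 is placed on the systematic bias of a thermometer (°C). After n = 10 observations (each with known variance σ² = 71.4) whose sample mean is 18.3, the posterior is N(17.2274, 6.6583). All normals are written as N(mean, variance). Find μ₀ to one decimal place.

μ₀ = 2.4

With known observation variance, the Normal–Normal posterior has precision τ_n = τ₀ + n/σ² and mean μ_n = (τ₀μ₀ + (n/σ²)x̄)/τ_n.
Here τ₀ = 1/98.7 = 0.010132 and τ_data = 10/71.4 = 0.140056, so τ_n = 0.150188.
Rearranging for μ₀: μ₀ = (μ_n·τ_n − τ_data·x̄)/τ₀ = (17.2274·0.150188 − 0.140056·18.3) / 0.010132 = 0.024324/0.010132 ≈ 2.4.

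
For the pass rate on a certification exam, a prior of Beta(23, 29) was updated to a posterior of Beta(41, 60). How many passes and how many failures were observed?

Under Beta–binomial conjugacy the posterior parameters are (a+s, b+f).
So s = 41 − 23 = 18 and f = 60 − 29 = 31.

18 passes and 31 failures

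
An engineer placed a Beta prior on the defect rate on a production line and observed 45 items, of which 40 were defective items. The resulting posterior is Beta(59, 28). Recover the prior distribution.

A Beta(a, b) prior with s successes and f failures in binomial data gives a Beta(a+s, b+f) posterior.
So a = 59 − 40 = 19 and b = 28 − 5 = 23.

Beta(19, 23)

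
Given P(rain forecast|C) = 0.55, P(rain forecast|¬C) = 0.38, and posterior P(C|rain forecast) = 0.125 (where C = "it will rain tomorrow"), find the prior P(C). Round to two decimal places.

P(C) = 0.09

In odds form, posterior odds = prior odds × likelihood ratio, so prior odds = posterior odds ÷ LR.
Posterior odds = 0.125/(1−0.125) = 0.1429. LR = 0.55/0.38 = 1.4474.
Prior odds = 0.1429/1.4474 = 0.0987, so P(C) = 0.0987/(1+0.0987) ≈ 0.09.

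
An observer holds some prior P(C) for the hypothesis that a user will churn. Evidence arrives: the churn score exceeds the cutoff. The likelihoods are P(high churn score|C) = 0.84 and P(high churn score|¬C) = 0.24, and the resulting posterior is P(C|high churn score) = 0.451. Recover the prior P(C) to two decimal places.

Bayes' rule in odds form gives O(C|E) = O(C)·[P(E|C)/P(E|¬C)], hence O(C) = O(C|E)/LR.
Posterior odds = 0.451/(1−0.451) = 0.8215. LR = 0.84/0.24 = 3.5000.
Prior odds = 0.8215/3.5000 = 0.2347, so P(C) = 0.2347/(1+0.2347) ≈ 0.19.

P(C) = 0.19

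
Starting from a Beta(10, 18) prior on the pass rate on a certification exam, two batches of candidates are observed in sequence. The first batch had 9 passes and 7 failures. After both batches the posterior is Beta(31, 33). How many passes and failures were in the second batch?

Because Beta–binomial updating is additive in the counts, the combined data contributed (α_post−α_prior, β_post−β_prior) successes and failures.
Total across both batches: 31−10=21 passes, 33−18=15 failures.
Subtract the first batch: 21−9=12 passes and 15−7=8 failures.

12 passes and 8 failures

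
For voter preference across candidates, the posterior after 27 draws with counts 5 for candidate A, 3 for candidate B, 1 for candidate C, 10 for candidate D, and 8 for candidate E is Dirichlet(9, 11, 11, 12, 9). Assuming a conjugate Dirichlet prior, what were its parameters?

Dirichlet(4, 8, 10, 2, 1)

For a Dirichlet(α) prior with multinomial counts c, the posterior is Dirichlet(α + c) componentwise.
Subtract each count from the matching posterior parameter: 9−5=4, 11−3=8, 11−1=10, 12−10=2, 9−8=1.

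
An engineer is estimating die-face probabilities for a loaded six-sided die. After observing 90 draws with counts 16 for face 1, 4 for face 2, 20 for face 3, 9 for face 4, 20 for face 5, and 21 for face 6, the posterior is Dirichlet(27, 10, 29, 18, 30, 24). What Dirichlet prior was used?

For a Dirichlet(α) prior with multinomial counts c, the posterior is Dirichlet(α + c) componentwise.
Subtract each count from the matching posterior parameter: 27−16=11, 10−4=6, 29−20=9, 18−9=9, 30−20=10, 24−21=3.

Dirichlet(11, 6, 9, 9, 10, 3)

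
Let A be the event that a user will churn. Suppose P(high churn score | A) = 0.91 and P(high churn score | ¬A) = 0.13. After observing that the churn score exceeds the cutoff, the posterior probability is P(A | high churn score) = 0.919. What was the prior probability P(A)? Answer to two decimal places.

P(A) = 0.62

In odds form, posterior odds = prior odds × likelihood ratio, so prior odds = posterior odds ÷ LR.
Posterior odds = 0.919/(1−0.919) = 11.3457. LR = 0.91/0.13 = 7.0000.
Prior odds = 11.3457/7.0000 = 1.6208, so P(A) = 1.6208/(1+1.6208) ≈ 0.62.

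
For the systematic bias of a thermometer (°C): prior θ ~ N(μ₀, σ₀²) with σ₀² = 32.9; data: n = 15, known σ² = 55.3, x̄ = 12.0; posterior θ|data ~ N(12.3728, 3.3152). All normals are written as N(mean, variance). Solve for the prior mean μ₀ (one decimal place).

With known observation variance, the Normal–Normal posterior has precision τ_n = τ₀ + n/σ² and mean μ_n = (τ₀μ₀ + (n/σ²)x̄)/τ_n.
Here τ₀ = 1/32.9 = 0.030395 and τ_data = 15/55.3 = 0.271248, so τ_n = 0.301643.
Rearranging for μ₀: μ₀ = (μ_n·τ_n − τ_data·x̄)/τ₀ = (12.3728·0.301643 − 0.271248·12.0) / 0.030395 = 0.477193/0.030395 ≈ 15.7.

μ₀ = 15.7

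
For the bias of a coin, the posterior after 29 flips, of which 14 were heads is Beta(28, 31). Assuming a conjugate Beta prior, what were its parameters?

Beta(14, 16)

Beta is conjugate to the binomial likelihood: posterior = Beta(a+s, b+f).
So a = 28 − 14 = 14 and b = 31 − 15 = 16.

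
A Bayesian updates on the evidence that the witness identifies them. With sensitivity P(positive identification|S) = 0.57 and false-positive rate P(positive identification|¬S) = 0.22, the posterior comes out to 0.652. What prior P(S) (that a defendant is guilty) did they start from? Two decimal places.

In odds form, posterior odds = prior odds × likelihood ratio, so prior odds = posterior odds ÷ LR.
Posterior odds = 0.652/(1−0.652) = 1.8736. LR = 0.57/0.22 = 2.5909.
Prior odds = 1.8736/2.5909 = 0.7231, so P(S) = 0.7231/(1+0.7231) ≈ 0.42.

P(S) = 0.42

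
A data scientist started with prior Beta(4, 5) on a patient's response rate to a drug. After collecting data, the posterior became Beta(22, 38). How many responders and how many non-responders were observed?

Under Beta–binomial conjugacy the posterior parameters are (α+s, β+f).
Match parameters: s=22−4=18, f=38−5=33.

18 responders and 33 non-responders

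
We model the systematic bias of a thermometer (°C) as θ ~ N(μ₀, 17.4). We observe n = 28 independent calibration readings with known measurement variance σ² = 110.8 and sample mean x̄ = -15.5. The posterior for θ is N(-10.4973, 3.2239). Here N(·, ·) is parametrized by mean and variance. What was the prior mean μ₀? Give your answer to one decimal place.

μ₀ = 11.5

The posterior mean is a precision-weighted average: μ_n = (τ₀μ₀ + τ_data·x̄)/(τ₀+τ_data), with τ₀=1/σ₀² and τ_data=n/σ².
Here τ₀ = 1/17.4 = 0.057471 and τ_data = 28/110.8 = 0.252708, so τ_n = 0.310179.
Rearranging for μ₀: μ₀ = (μ_n·τ_n − τ_data·x̄)/τ₀ = (-10.4973·0.310179 − 0.252708·-15.5) / 0.057471 = 0.660932/0.057471 ≈ 11.5.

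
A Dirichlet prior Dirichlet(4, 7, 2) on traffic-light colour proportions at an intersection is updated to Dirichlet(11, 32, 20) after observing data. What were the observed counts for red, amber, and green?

counts (7, 25, 18)

For a Dirichlet(α) prior with multinomial counts c, the posterior is Dirichlet(α + c) componentwise.
Counts are posterior − prior componentwise: 11−4=7, 32−7=25, 20−2=18.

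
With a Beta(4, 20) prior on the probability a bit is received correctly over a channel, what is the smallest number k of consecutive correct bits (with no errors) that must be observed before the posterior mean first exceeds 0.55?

k = 21

After k correct bits and 0 errors the posterior is Beta(4+k, 20), with mean (4+k)/(4+20+k).
Set (4+k)/(24+k) > 0.55 and solve: k > (0.55·24 − 4)/(1 − 0.55) = 20.444.
The smallest integer exceeding 20.444 is 21, and checking k=21: (25)/(45) = 0.5556 > 0.55.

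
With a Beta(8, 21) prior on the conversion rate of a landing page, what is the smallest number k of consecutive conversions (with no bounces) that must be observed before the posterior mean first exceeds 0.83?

k = 95

After k conversions and 0 bounces the posterior is Beta(8+k, 21), with mean (8+k)/(8+21+k).
Set (8+k)/(29+k) > 0.83 and solve: k > (0.83·29 − 8)/(1 − 0.83) = 94.529.
The smallest integer exceeding 94.529 is 95.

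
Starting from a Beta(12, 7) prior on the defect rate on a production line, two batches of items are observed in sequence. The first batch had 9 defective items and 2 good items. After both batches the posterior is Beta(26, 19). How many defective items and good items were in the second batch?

Because Beta–binomial updating is additive in the counts, the combined data contributed (α_post−α_prior, β_post−β_prior) successes and failures.
Total across both batches: 26−12=14 defective items, 19−7=12 good items.
Subtract the first batch: 14−9=5 defective items and 12−2=10 good items.

5 defective items and 10 good items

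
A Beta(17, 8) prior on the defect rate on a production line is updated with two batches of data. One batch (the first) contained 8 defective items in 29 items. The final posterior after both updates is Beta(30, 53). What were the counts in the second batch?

Because Beta–binomial updating is additive in the counts, the combined data contributed (α_post−α_prior, β_post−β_prior) successes and failures.
Total across both batches: 30−17=13 defective items, 53−8=45 good items.
Subtract the first batch: 13−8=5 defective items and 45−21=24 good items.

5 defective items and 24 good items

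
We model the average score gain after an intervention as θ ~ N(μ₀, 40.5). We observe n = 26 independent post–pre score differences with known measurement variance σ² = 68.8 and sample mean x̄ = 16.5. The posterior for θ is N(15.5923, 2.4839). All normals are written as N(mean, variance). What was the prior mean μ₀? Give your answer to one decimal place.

With known observation variance, the Normal–Normal posterior has precision τ_n = τ₀ + n/σ² and mean μ_n = (τ₀μ₀ + (n/σ²)x̄)/τ_n.
Here τ₀ = 1/40.5 = 0.024691 and τ_data = 26/68.8 = 0.377907, so τ_n = 0.402598.
Rearranging for μ₀: μ₀ = (μ_n·τ_n − τ_data·x̄)/τ₀ = (15.5923·0.402598 − 0.377907·16.5) / 0.024691 = 0.041963/0.024691 ≈ 1.7.

μ₀ = 1.7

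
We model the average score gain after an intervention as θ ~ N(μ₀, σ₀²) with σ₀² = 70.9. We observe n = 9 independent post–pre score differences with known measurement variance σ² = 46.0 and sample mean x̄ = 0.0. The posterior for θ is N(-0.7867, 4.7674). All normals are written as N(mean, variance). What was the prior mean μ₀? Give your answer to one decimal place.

The posterior mean is a precision-weighted average: μ_n = (τ₀μ₀ + τ_data·x̄)/(τ₀+τ_data), with τ₀=1/σ₀² and τ_data=n/σ².
Here τ₀ = 1/70.9 = 0.014104 and τ_data = 9/46.0 = 0.195652, so τ_n = 0.209756.
Rearranging for μ₀: μ₀ = (μ_n·τ_n − τ_data·x̄)/τ₀ = (-0.7867·0.209756 − 0.195652·0.0) / 0.014104 = -0.165015/0.014104 ≈ -11.7.

μ₀ = -11.7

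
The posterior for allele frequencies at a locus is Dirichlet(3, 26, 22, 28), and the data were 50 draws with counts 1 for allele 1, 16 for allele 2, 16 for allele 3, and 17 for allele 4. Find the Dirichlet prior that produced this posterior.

For a Dirichlet(α) prior with multinomial counts c, the posterior is Dirichlet(α + c) componentwise.
Subtract each count from the matching posterior parameter: 3−1=2, 26−16=10, 22−16=6, 28−17=11.

Dirichlet(2, 10, 6, 11)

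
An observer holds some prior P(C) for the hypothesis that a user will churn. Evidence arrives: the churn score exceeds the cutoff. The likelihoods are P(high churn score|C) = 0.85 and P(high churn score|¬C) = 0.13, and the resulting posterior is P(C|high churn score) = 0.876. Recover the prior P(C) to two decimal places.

Bayes' rule in odds form gives O(C|E) = O(C)·[P(E|C)/P(E|¬C)], hence O(C) = O(C|E)/LR.
Posterior odds = 0.876/(1−0.876) = 7.0645. LR = 0.85/0.13 = 6.5385.
Prior odds = 7.0645/6.5385 = 1.0804, so P(C) = 1.0804/(1+1.0804) ≈ 0.52.

P(C) = 0.52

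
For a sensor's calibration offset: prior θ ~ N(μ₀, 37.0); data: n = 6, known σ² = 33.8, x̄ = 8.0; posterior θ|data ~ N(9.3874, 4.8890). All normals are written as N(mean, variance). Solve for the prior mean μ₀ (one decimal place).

The posterior mean is a precision-weighted average: μ_n = (τ₀μ₀ + τ_data·x̄)/(τ₀+τ_data), with τ₀=1/σ₀² and τ_data=n/σ².
Here τ₀ = 1/37.0 = 0.027027 and τ_data = 6/33.8 = 0.177515, so τ_n = 0.204542.
Rearranging for μ₀: μ₀ = (μ_n·τ_n − τ_data·x̄)/τ₀ = (9.3874·0.204542 − 0.177515·8.0) / 0.027027 = 0.499998/0.027027 ≈ 18.5.

μ₀ = 18.5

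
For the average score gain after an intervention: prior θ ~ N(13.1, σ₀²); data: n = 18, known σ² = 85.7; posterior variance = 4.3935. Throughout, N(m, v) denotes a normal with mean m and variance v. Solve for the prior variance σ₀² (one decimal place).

σ₀² = 56.9

Posterior precision equals prior precision plus data precision: 1/σ_n² = 1/σ₀² + n/σ².
So 1/σ₀² = 1/4.3935 − 18/85.7 = 0.227609 − 0.210035 = 0.017574.
Hence σ₀² = 1/0.017574 ≈ 56.9.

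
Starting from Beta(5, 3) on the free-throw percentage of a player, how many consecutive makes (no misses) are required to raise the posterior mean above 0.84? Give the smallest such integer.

After k makes and 0 misses the posterior is Beta(5+k, 3), with mean (5+k)/(5+3+k).
Set (5+k)/(8+k) > 0.84 and solve: k > (0.84·8 − 5)/(1 − 0.84) = 10.750.
The smallest integer exceeding 10.750 is 11, and checking k=11: (16)/(19) = 0.8421 > 0.84.

k = 11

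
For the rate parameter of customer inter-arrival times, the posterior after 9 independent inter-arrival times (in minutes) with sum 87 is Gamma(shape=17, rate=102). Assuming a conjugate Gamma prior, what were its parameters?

Gamma(shape=8, rate=15)

For an exponential likelihood with a Gamma(α, β) prior on the rate, n observations with total T give posterior Gamma(α+n, β+T).
So α = 17 − 9 = 8 and β = 102 − 87 = 15.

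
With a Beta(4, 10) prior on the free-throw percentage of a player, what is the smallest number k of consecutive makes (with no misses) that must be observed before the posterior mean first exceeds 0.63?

k = 14

After k makes and 0 misses the posterior is Beta(4+k, 10), with mean (4+k)/(4+10+k).
Set (4+k)/(14+k) > 0.63 and solve: k > (0.63·14 − 4)/(1 − 0.63) = 13.027.
The smallest integer exceeding 13.027 is 14, and checking k=14: (18)/(28) = 0.6429 > 0.63.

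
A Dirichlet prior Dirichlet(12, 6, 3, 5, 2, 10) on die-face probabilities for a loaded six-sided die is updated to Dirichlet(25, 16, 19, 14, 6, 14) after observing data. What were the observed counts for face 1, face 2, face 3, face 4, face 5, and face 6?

counts (13, 10, 16, 9, 4, 4)

For a Dirichlet(α) prior with multinomial counts c, the posterior is Dirichlet(α + c) componentwise.
Counts are posterior − prior componentwise: 25−12=13, 16−6=10, 19−3=16, 14−5=9, 6−2=4, 14−10=4.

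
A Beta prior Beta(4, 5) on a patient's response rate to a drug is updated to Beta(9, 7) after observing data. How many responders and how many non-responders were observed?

Under Beta–binomial conjugacy the posterior parameters are (a+s, b+f).
Match parameters: s=9−4=5, f=7−5=2.

5 responders and 2 non-responders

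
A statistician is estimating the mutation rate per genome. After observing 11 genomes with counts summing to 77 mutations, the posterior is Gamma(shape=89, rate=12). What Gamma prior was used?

Gamma(shape=12, rate=1)

A Gamma(α, β) prior (rate parametrization) on a Poisson rate with n observations summing to S gives posterior Gamma(α+S, β+n).
So α = 89 − 77 = 12 and β = 12 − 11 = 1.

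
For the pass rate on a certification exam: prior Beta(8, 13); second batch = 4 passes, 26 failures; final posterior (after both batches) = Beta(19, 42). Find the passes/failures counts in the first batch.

Sequential conjugate updates are equivalent to a single update on the pooled data, so total successes = posterior α − prior α and total failures = posterior β − prior β.
Total across both batches: 19−8=11 passes, 42−13=29 failures.
Subtract the second batch: 11−4=7 passes and 29−26=3 failures.

7 passes and 3 failures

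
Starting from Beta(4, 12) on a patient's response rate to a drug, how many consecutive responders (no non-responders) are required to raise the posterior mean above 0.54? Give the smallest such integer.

After k responders and 0 non-responders the posterior is Beta(4+k, 12), with mean (4+k)/(4+12+k).
Set (4+k)/(16+k) > 0.54 and solve: k > (0.54·16 − 4)/(1 − 0.54) = 10.087.
The smallest integer exceeding 10.087 is 11, and checking k=11: (15)/(27) = 0.5556 > 0.54.

k = 11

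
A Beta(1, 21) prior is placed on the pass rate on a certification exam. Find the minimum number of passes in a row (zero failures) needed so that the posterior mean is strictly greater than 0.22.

k = 5

After k passes and 0 failures the posterior is Beta(1+k, 21), with mean (1+k)/(1+21+k).
Set (1+k)/(22+k) > 0.22 and solve: k > (0.22·22 − 1)/(1 − 0.22) = 4.923.
The smallest integer exceeding 4.923 is 5, and checking k=5: (6)/(27) = 0.2222 > 0.22.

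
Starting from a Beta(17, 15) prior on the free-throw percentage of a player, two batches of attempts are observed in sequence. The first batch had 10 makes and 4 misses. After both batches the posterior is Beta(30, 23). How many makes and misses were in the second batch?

3 makes and 4 misses

Sequential conjugate updates are equivalent to a single update on the pooled data, so total successes = posterior α − prior α and total failures = posterior β − prior β.
Total across both batches: 30−17=13 makes, 23−15=8 misses.
Subtract the first batch: 13−10=3 makes and 8−4=4 misses.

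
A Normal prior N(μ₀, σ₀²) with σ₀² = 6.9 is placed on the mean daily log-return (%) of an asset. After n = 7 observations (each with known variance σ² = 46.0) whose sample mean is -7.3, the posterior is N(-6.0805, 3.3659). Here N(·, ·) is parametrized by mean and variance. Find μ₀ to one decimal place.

μ₀ = -4.8

With known observation variance, the Normal–Normal posterior has precision τ_n = τ₀ + n/σ² and mean μ_n = (τ₀μ₀ + (n/σ²)x̄)/τ_n.
Here τ₀ = 1/6.9 = 0.144928 and τ_data = 7/46.0 = 0.152174, so τ_n = 0.297102.
Rearranging for μ₀: μ₀ = (μ_n·τ_n − τ_data·x̄)/τ₀ = (-6.0805·0.297102 − 0.152174·-7.3) / 0.144928 = -0.695659/0.144928 ≈ -4.8.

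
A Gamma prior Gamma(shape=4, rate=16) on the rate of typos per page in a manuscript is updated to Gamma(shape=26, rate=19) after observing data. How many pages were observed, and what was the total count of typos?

A Gamma(α, β) prior (rate parametrization) on a Poisson rate with n observations summing to S gives posterior Gamma(α+S, β+n).
Matching: Σxᵢ = 26 − 4 = 22 and n = 19 − 16 = 3.

n = 3 pages with total 22 typos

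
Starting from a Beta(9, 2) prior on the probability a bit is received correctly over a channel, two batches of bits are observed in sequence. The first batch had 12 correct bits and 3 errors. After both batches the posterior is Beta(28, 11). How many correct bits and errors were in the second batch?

7 correct bits and 6 errors

Sequential conjugate updates are equivalent to a single update on the pooled data, so total successes = posterior α − prior α and total failures = posterior β − prior β.
Total across both batches: 28−9=19 correct bits, 11−2=9 errors.
Subtract the first batch: 19−12=7 correct bits and 9−3=6 errors.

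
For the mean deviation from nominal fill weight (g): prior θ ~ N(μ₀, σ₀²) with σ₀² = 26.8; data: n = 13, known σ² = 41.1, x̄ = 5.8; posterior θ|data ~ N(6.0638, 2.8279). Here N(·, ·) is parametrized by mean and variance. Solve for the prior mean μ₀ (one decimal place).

μ₀ = 8.3

With known observation variance, the Normal–Normal posterior has precision τ_n = τ₀ + n/σ² and mean μ_n = (τ₀μ₀ + (n/σ²)x̄)/τ_n.
Here τ₀ = 1/26.8 = 0.037313 and τ_data = 13/41.1 = 0.316302, so τ_n = 0.353615.
Rearranging for μ₀: μ₀ = (μ_n·τ_n − τ_data·x̄)/τ₀ = (6.0638·0.353615 − 0.316302·5.8) / 0.037313 = 0.309699/0.037313 ≈ 8.3.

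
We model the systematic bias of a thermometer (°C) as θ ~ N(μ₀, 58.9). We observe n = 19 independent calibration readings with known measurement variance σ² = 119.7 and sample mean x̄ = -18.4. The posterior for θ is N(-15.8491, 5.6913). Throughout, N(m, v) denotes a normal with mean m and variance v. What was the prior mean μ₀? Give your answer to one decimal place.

μ₀ = 8.0

With known observation variance, the Normal–Normal posterior has precision τ_n = τ₀ + n/σ² and mean μ_n = (τ₀μ₀ + (n/σ²)x̄)/τ_n.
Here τ₀ = 1/58.9 = 0.016978 and τ_data = 19/119.7 = 0.158730, so τ_n = 0.175708.
Rearranging for μ₀: μ₀ = (μ_n·τ_n − τ_data·x̄)/τ₀ = (-15.8491·0.175708 − 0.158730·-18.4) / 0.016978 = 0.135818/0.016978 ≈ 8.0.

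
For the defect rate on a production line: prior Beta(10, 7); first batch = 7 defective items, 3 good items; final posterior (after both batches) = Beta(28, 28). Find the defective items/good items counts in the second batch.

Sequential conjugate updates are equivalent to a single update on the pooled data, so total successes = posterior α − prior α and total failures = posterior β − prior β.
Total across both batches: 28−10=18 defective items, 28−7=21 good items.
Subtract the first batch: 18−7=11 defective items and 21−3=18 good items.

11 defective items and 18 good items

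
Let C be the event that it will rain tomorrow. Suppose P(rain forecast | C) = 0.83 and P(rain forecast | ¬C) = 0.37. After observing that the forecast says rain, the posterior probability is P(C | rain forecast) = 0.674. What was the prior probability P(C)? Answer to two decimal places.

P(C) = 0.48

In odds form, posterior odds = prior odds × likelihood ratio, so prior odds = posterior odds ÷ LR.
Posterior odds = 0.674/(1−0.674) = 2.0675. LR = 0.83/0.37 = 2.2432.
Prior odds = 2.0675/2.2432 = 0.9217, so P(C) = 0.9217/(1+0.9217) ≈ 0.48.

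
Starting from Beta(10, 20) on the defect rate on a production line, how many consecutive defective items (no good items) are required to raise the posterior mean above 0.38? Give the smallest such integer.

k = 3

After k defective items and 0 good items the posterior is Beta(10+k, 20), with mean (10+k)/(10+20+k).
Set (10+k)/(30+k) > 0.38 and solve: k > (0.38·30 − 10)/(1 − 0.38) = 2.258.
The smallest integer exceeding 2.258 is 3, and checking k=3: (13)/(33) = 0.3939 > 0.38.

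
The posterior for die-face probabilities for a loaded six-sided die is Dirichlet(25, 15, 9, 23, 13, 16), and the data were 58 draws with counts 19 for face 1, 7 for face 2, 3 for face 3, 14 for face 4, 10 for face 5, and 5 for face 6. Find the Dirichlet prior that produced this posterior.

For a Dirichlet(α) prior with multinomial counts c, the posterior is Dirichlet(α + c) componentwise.
Subtract each count from the matching posterior parameter: 25−19=6, 15−7=8, 9−3=6, 23−14=9, 13−10=3, 16−5=11.

Dirichlet(6, 8, 6, 9, 3, 11)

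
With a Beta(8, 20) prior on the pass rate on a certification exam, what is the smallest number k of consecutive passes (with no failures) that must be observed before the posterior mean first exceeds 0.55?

k = 17

After k passes and 0 failures the posterior is Beta(8+k, 20), with mean (8+k)/(8+20+k).
Set (8+k)/(28+k) > 0.55 and solve: k > (0.55·28 − 8)/(1 − 0.55) = 16.444.
The smallest integer exceeding 16.444 is 17.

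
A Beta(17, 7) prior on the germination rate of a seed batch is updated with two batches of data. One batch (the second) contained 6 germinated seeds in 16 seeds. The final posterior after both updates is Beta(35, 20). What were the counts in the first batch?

Sequential conjugate updates are equivalent to a single update on the pooled data, so total successes = posterior α − prior α and total failures = posterior β − prior β.
Total across both batches: 35−17=18 germinated seeds, 20−7=13 non-germinating seeds.
Subtract the second batch: 18−6=12 germinated seeds and 13−10=3 non-germinating seeds.

12 germinated seeds and 3 non-germinating seeds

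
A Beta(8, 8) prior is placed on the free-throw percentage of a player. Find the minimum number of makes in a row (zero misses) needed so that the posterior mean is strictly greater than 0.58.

k = 4

After k makes and 0 misses the posterior is Beta(8+k, 8), with mean (8+k)/(8+8+k).
Set (8+k)/(16+k) > 0.58 and solve: k > (0.58·16 − 8)/(1 − 0.58) = 3.048.
The smallest integer exceeding 3.048 is 4, and checking k=4: (12)/(20) = 0.6000 > 0.58.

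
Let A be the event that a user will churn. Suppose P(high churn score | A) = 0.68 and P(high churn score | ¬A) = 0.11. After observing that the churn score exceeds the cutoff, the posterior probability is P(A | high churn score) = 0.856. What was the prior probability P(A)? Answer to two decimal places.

In odds form, posterior odds = prior odds × likelihood ratio, so prior odds = posterior odds ÷ LR.
Posterior odds = 0.856/(1−0.856) = 5.9444. LR = 0.68/0.11 = 6.1818.
Prior odds = 5.9444/6.1818 = 0.9616, so P(A) = 0.9616/(1+0.9616) ≈ 0.49.

P(A) = 0.49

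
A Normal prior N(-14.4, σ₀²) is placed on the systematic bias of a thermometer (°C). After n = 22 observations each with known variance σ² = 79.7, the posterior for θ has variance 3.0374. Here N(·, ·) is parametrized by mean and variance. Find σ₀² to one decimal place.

σ₀² = 18.8

For the Normal–Normal model with known σ², precisions add: τ_n = τ₀ + n/σ².
So 1/σ₀² = 1/3.0374 − 22/79.7 = 0.329229 − 0.276035 = 0.053194.
Hence σ₀² = 1/0.053194 ≈ 18.8.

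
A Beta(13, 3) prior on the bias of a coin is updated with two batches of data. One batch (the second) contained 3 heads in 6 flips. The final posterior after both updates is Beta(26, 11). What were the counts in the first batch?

Because Beta–binomial updating is additive in the counts, the combined data contributed (α_post−α_prior, β_post−β_prior) successes and failures.
Total across both batches: 26−13=13 heads, 11−3=8 tails.
Subtract the second batch: 13−3=10 heads and 8−3=5 tails.

10 heads and 5 tails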